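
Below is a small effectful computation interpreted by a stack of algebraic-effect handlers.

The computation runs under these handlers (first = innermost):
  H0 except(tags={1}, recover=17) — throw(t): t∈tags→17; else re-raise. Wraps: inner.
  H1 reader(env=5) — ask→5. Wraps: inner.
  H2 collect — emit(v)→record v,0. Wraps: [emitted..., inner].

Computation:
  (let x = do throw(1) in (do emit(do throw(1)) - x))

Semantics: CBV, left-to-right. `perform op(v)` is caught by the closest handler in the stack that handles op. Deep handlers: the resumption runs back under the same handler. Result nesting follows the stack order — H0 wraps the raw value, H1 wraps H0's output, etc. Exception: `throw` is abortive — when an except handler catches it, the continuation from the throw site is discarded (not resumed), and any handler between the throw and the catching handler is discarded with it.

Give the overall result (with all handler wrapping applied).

Evaluation trace:
throw(1) @ H0 caught ⇒ 17
H1 returns 17
H2 returns [17]
= [17]

Answer: [17]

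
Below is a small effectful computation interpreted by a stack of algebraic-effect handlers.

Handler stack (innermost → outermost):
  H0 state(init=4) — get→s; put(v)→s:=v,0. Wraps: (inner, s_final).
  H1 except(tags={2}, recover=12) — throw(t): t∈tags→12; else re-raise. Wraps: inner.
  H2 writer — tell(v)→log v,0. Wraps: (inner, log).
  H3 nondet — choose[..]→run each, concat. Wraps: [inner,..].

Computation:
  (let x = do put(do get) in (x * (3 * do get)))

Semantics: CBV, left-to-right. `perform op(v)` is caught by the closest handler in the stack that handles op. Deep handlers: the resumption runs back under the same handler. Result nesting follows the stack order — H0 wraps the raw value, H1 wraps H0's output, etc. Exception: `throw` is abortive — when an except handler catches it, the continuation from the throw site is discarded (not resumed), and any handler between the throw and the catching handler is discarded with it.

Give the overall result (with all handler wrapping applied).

Evaluation trace:
get @ H0 ⇒ 4
put(4) @ H0 ⇒ s:=4
get @ H0 ⇒ 4
H0 returns (0, 4)
H1 returns (0, 4)
H2 returns ((0, 4), ())
H3 returns [((0, 4), ())]
= [((0, 4), ())]

Answer: [((0, 4), ())]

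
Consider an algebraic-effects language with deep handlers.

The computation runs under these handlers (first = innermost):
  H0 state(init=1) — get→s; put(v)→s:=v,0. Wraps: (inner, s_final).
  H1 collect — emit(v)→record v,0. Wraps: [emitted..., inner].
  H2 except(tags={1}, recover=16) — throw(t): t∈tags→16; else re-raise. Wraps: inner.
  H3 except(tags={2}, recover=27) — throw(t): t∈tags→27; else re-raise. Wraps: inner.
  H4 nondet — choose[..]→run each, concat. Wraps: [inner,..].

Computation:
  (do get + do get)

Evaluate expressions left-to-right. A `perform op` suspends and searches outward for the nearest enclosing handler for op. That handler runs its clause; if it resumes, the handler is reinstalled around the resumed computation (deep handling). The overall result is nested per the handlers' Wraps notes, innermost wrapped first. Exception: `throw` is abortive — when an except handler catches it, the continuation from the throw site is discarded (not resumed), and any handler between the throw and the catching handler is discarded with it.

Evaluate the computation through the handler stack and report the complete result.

Evaluation trace:
get @ H0 ⇒ 1
get @ H0 ⇒ 1
H0 returns (2, 1)
H1 returns [(2, 1)]
H2 returns [(2, 1)]
H3 returns [(2, 1)]
H4 returns [[(2, 1)]]
= [[(2, 1)]]

Answer: [[(2, 1)]]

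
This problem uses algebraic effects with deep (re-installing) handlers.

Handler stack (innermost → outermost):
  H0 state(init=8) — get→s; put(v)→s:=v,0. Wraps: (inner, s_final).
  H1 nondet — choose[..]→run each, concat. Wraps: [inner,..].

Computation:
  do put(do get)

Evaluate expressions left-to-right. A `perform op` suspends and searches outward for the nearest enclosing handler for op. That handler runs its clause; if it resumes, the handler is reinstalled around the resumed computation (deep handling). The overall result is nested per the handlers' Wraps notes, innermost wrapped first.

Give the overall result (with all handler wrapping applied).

Evaluation trace:
get @ H0 ⇒ 8
put(8) @ H0 ⇒ s:=8
H0 returns (0, 8)
H1 returns [(0, 8)]
= [(0, 8)]

Answer: [(0, 8)]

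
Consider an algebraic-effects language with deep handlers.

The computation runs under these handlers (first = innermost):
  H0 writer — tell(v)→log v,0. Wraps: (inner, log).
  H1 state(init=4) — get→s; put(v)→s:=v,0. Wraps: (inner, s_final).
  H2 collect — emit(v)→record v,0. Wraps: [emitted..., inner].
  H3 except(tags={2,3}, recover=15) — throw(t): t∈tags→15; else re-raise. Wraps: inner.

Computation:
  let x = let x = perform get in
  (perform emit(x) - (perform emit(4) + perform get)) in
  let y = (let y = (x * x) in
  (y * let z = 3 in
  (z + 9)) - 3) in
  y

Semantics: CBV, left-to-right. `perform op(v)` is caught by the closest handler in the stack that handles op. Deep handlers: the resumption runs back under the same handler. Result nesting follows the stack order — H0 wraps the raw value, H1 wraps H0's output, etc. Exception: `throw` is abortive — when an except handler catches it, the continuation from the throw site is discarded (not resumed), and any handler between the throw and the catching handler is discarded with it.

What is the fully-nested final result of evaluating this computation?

Evaluation trace:
get @ H1 ⇒ 4
emit(4) @ H2 ⇒ out+=4
emit(4) @ H2 ⇒ out+=4
get @ H1 ⇒ 4
H0 returns (189, ())
H1 returns ((189, ()), 4)
H2 returns [4, 4, ((189, ()), 4)]
H3 returns [4, 4, ((189, ()), 4)]
= [4, 4, ((189, ()), 4)]

Answer: [4, 4, ((189, ()), 4)]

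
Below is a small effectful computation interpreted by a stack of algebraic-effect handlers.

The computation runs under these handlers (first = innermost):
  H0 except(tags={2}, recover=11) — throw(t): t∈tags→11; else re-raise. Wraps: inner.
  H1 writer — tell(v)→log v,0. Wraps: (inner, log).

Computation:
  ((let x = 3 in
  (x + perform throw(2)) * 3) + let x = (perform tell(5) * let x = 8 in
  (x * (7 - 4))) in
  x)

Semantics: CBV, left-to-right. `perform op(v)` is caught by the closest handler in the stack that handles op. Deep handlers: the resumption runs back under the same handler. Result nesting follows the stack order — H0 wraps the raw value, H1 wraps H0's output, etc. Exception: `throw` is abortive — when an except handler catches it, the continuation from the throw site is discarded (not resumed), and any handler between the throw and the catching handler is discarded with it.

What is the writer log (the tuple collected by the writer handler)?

Answer: ()

Step-by-step:
throw(2) @ H0 caught ⇒ 11
H1 returns (11, ())
= (11, ())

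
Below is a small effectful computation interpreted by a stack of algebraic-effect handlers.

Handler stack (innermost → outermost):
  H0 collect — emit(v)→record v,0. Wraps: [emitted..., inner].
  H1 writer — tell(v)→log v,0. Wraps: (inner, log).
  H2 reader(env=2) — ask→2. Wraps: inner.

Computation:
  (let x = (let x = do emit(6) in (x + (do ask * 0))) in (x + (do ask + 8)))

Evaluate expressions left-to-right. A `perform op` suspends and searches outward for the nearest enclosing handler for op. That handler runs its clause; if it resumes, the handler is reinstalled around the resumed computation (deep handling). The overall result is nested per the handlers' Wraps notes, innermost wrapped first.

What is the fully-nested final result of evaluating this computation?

Working:
emit(6) @ H0 ⇒ out+=6
ask @ H2 ⇒ 2
ask @ H2 ⇒ 2
H0 returns [6, 10]
H1 returns ([6, 10], ())
H2 returns ([6, 10], ())
= ([6, 10], ())

Answer: ([6, 10], ())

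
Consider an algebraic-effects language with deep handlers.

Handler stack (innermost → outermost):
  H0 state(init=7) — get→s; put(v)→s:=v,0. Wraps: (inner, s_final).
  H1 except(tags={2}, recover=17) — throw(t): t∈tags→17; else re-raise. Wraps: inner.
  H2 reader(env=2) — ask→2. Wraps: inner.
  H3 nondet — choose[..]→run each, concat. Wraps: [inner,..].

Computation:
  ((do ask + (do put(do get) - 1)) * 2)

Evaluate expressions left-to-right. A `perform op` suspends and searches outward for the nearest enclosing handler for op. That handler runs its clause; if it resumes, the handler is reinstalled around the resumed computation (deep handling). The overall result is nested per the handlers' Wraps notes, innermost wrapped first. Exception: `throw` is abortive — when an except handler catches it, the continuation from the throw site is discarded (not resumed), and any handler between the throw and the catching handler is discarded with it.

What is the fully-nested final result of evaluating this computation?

Evaluation trace:
ask @ H2 ⇒ 2
get @ H0 ⇒ 7
put(7) @ H0 ⇒ s:=7
H0 returns (2, 7)
H1 returns (2, 7)
H2 returns (2, 7)
H3 returns [(2, 7)]
= [(2, 7)]

Answer: [(2, 7)]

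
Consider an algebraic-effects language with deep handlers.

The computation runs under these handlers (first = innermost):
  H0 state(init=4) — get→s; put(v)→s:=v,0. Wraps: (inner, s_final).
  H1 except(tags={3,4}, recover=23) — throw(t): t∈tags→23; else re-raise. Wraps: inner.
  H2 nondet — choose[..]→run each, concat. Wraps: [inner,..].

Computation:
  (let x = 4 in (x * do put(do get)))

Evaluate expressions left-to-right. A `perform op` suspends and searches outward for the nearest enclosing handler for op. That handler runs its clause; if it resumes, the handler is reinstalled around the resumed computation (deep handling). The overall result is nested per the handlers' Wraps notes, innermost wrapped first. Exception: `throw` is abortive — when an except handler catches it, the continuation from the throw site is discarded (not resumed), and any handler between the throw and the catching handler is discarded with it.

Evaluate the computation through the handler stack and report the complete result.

Evaluation trace:
get @ H0 ⇒ 4
put(4) @ H0 ⇒ s:=4
H0 returns (0, 4)
H1 returns (0, 4)
H2 returns [(0, 4)]
= [(0, 4)]

Answer: [(0, 4)]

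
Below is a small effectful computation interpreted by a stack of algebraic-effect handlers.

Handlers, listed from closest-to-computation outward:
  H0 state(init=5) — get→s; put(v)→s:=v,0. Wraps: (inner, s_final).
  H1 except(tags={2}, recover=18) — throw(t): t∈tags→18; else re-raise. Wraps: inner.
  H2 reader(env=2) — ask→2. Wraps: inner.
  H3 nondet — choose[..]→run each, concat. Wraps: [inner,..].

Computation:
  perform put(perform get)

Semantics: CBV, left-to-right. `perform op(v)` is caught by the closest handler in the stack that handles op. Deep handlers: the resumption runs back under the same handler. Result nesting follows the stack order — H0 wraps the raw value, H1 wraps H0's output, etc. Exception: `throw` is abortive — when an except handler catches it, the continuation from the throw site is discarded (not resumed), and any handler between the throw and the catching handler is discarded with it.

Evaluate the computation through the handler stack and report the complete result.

Answer: [(0, 5)]

Step-by-step:
get @ H0 ⇒ 5
put(5) @ H0 ⇒ s:=5
H0 returns (0, 5)
H1 returns (0, 5)
H2 returns (0, 5)
H3 returns [(0, 5)]
= [(0, 5)]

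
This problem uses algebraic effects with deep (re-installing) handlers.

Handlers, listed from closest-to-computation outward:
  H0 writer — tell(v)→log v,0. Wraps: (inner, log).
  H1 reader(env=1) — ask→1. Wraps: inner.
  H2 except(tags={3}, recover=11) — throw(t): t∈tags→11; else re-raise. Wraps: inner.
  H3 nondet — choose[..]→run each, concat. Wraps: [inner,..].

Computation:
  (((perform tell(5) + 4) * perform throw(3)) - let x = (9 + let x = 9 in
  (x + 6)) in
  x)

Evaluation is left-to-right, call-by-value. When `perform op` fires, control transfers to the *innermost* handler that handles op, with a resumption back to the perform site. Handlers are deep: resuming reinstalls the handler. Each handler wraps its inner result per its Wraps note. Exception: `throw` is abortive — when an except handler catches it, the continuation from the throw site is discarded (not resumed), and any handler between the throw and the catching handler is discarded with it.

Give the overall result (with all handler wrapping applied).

Evaluation trace:
tell(5) @ H0 ⇒ log+=5
throw(3) @ H2 caught ⇒ 11
H3 returns [11]
= [11]

Answer: [11]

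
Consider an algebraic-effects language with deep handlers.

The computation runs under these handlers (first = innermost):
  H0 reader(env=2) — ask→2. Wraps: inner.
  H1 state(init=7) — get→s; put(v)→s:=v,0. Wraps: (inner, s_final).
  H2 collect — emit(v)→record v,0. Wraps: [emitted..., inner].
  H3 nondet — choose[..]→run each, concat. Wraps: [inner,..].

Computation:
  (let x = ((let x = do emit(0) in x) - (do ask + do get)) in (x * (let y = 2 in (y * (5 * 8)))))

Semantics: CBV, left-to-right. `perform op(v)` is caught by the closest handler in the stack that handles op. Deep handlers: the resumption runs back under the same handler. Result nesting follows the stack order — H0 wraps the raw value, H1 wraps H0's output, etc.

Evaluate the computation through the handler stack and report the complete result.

Answer: [[0, (-720, 7)]]

Working:
emit(0) @ H2 ⇒ out+=0
ask @ H0 ⇒ 2
get @ H1 ⇒ 7
H0 returns -720
H1 returns (-720, 7)
H2 returns [0, (-720, 7)]
H3 returns [[0, (-720, 7)]]
= [[0, (-720, 7)]]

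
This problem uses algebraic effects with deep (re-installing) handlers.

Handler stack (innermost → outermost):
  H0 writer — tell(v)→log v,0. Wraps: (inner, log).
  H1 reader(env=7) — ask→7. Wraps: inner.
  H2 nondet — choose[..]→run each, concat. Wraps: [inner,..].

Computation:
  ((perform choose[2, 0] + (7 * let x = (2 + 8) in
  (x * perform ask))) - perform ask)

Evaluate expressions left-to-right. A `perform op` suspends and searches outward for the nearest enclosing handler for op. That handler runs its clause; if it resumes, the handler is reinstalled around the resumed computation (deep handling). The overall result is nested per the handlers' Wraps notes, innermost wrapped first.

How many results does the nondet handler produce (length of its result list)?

Answer: 2

Step-by-step:
choose[2, 0] @ H2
  branch[0] choose=2:
    ask @ H1 ⇒ 7
    ask @ H1 ⇒ 7
    H0 returns (485, ())
    H1 returns (485, ())
    H2 returns [(485, ())]
  branch[1] choose=0:
    ask @ H1 ⇒ 7
    ask @ H1 ⇒ 7
    H0 returns (483, ())
    H1 returns (483, ())
    H2 returns [(483, ())]
= [(485, ()), (483, ())]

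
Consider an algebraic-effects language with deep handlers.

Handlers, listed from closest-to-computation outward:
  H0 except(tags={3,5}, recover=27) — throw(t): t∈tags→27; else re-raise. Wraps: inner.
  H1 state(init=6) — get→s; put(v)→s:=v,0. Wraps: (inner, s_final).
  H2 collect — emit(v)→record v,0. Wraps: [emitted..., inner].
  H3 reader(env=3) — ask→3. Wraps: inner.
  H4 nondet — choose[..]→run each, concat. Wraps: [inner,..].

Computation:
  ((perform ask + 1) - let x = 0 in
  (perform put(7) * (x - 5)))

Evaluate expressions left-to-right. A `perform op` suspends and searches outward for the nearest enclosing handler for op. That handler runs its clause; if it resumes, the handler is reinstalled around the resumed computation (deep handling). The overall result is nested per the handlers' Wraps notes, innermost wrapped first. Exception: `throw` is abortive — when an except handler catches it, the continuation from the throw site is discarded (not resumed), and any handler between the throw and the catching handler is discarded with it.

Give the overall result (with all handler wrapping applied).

Evaluation trace:
ask @ H3 ⇒ 3
put(7) @ H1 ⇒ s:=7
H0 returns 4
H1 returns (4, 7)
H2 returns [(4, 7)]
H3 returns [(4, 7)]
H4 returns [[(4, 7)]]
= [[(4, 7)]]

Answer: [[(4, 7)]]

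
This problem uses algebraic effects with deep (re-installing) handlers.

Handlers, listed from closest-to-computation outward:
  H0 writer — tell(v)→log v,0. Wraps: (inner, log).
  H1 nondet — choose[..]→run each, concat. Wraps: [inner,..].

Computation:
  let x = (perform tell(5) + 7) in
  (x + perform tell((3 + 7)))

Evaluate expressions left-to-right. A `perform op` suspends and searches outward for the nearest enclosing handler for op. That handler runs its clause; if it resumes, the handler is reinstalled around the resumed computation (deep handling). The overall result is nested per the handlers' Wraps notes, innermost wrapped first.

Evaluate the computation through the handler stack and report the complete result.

Step-by-step:
tell(5) @ H0 ⇒ log+=5
tell(10) @ H0 ⇒ log+=10
H0 returns (7, (5, 10))
H1 returns [(7, (5, 10))]
= [(7, (5, 10))]

Answer: [(7, (5, 10))]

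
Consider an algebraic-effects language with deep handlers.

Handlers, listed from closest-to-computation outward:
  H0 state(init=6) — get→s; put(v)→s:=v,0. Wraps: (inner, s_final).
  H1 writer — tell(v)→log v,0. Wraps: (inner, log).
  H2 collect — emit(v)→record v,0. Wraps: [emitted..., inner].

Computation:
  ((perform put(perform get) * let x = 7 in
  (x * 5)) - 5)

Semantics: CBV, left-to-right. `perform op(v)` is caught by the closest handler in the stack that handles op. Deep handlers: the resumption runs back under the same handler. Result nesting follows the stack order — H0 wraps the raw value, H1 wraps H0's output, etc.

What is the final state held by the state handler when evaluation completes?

Working:
get @ H0 ⇒ 6
put(6) @ H0 ⇒ s:=6
H0 returns (-5, 6)
H1 returns ((-5, 6), ())
H2 returns [((-5, 6), ())]
= [((-5, 6), ())]

Answer: 6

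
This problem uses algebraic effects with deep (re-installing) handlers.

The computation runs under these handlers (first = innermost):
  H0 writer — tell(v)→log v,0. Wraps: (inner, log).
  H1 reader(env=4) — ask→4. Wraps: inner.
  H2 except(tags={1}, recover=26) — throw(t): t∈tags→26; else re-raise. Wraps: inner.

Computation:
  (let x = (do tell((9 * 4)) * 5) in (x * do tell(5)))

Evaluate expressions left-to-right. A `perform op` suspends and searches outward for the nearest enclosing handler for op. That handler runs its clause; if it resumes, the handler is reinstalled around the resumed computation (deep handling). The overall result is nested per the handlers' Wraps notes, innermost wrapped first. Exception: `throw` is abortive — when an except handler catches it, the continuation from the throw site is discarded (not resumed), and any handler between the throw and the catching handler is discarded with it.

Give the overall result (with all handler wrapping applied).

Working:
tell(36) @ H0 ⇒ log+=36
tell(5) @ H0 ⇒ log+=5
H0 returns (0, (36, 5))
H1 returns (0, (36, 5))
H2 returns (0, (36, 5))
= (0, (36, 5))

Answer: (0, (36, 5))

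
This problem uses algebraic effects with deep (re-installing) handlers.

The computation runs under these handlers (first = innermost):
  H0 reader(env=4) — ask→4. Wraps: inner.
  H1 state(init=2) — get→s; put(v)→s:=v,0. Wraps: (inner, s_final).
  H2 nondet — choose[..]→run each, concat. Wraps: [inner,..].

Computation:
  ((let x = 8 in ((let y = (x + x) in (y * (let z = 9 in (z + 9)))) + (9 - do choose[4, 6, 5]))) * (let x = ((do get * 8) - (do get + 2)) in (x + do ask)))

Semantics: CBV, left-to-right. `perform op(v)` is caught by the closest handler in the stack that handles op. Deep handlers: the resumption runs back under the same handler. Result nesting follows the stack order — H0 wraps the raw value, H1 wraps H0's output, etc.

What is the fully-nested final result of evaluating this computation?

Answer: [(4688, 2), (4656, 2), (4672, 2)]

Evaluation trace:
choose[4, 6, 5] @ H2
  branch[0] choose=4:
    get @ H1 ⇒ 2
    get @ H1 ⇒ 2
    ask @ H0 ⇒ 4
    H0 returns 4688
    H1 returns (4688, 2)
    H2 returns [(4688, 2)]
  branch[1] choose=6:
    get @ H1 ⇒ 2
    get @ H1 ⇒ 2
    ask @ H0 ⇒ 4
    H0 returns 4656
    H1 returns (4656, 2)
    H2 returns [(4656, 2)]
  branch[2] choose=5:
    get @ H1 ⇒ 2
    get @ H1 ⇒ 2
    ask @ H0 ⇒ 4
    H0 returns 4672
    H1 returns (4672, 2)
    H2 returns [(4672, 2)]
= [(4688, 2), (4656, 2), (4672, 2)]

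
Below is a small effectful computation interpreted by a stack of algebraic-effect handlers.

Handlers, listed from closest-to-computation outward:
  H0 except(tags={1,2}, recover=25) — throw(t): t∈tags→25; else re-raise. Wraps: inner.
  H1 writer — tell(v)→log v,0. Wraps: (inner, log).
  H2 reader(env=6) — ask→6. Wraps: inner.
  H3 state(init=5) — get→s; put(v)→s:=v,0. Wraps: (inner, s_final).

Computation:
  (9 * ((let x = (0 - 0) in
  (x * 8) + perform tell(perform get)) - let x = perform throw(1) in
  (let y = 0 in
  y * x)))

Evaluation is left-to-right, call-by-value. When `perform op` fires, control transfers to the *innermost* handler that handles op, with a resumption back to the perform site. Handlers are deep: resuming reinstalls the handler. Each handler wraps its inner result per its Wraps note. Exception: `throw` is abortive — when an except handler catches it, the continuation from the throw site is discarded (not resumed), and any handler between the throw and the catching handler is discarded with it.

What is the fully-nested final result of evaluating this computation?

Step-by-step:
get @ H3 ⇒ 5
tell(5) @ H1 ⇒ log+=5
throw(1) @ H0 caught ⇒ 25
H1 returns (25, (5))
H2 returns (25, (5))
H3 returns ((25, (5)), 5)
= ((25, (5)), 5)

Answer: ((25, (5)), 5)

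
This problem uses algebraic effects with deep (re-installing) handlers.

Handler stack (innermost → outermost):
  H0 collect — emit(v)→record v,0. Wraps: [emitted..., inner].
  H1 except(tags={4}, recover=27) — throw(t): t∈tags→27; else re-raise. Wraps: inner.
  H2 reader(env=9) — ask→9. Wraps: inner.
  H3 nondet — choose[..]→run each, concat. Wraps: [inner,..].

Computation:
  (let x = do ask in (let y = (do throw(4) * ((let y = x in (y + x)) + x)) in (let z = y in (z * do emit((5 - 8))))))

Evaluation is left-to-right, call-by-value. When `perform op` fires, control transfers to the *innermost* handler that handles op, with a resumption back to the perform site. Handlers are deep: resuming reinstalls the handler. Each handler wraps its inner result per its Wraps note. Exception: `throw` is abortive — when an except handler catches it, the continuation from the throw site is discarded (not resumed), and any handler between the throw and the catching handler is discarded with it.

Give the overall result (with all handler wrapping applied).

Answer: [27]

Step-by-step:
ask @ H2 ⇒ 9
throw(4) @ H1 caught ⇒ 27
H2 returns 27
H3 returns [27]
= [27]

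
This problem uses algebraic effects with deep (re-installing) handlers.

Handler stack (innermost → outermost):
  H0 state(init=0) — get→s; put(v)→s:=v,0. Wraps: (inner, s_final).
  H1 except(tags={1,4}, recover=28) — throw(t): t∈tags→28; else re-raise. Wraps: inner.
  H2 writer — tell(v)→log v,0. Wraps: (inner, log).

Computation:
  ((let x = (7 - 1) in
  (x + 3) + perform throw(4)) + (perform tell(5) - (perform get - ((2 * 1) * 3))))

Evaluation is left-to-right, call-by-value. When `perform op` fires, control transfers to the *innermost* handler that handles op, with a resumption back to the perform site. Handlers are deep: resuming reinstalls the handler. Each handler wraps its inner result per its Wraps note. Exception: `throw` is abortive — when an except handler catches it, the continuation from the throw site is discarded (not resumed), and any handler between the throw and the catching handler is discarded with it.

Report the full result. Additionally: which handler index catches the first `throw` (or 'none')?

Answer: (28, ()) ; first throw caught by: H1

Working:
throw(4) @ H1 caught ⇒ 28
H2 returns (28, ())
= (28, ())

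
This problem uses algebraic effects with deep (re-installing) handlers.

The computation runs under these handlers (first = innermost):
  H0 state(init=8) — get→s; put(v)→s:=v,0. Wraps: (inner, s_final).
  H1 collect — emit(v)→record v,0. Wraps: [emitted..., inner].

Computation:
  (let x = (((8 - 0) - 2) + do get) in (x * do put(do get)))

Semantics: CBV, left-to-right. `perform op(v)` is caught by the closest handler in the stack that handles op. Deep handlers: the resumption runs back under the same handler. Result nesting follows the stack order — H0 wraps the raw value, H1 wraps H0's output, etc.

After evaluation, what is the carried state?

Step-by-step:
get @ H0 ⇒ 8
get @ H0 ⇒ 8
put(8) @ H0 ⇒ s:=8
H0 returns (0, 8)
H1 returns [(0, 8)]
= [(0, 8)]

Answer: 8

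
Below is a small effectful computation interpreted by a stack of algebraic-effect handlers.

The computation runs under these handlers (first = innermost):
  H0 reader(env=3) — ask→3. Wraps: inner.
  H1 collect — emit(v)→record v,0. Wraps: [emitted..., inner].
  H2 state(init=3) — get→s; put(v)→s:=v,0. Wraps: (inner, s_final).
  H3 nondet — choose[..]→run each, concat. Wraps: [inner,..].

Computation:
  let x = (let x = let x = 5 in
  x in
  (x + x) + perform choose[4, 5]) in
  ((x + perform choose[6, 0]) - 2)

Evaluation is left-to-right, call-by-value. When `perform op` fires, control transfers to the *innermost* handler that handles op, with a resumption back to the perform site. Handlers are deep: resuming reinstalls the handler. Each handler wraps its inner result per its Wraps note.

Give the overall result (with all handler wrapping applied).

Step-by-step:
choose[4, 5] @ H3
  branch[0] choose=4:
    choose[6, 0] @ H3
      branch[0] choose=6:
        H0 returns 18
        H1 returns [18]
        H2 returns ([18], 3)
        H3 returns [([18], 3)]
      branch[1] choose=0:
        H0 returns 12
        H1 returns [12]
        H2 returns ([12], 3)
        H3 returns [([12], 3)]
  branch[1] choose=5:
    choose[6, 0] @ H3
      branch[0] choose=6:
        H0 returns 19
        H1 returns [19]
        H2 returns ([19], 3)
        H3 returns [([19], 3)]
      branch[1] choose=0:
        H0 returns 13
        H1 returns [13]
        H2 returns ([13], 3)
        H3 returns [([13], 3)]
= [([18], 3), ([12], 3), ([19], 3), ([13], 3)]

Answer: [([18], 3), ([12], 3), ([19], 3), ([13], 3)]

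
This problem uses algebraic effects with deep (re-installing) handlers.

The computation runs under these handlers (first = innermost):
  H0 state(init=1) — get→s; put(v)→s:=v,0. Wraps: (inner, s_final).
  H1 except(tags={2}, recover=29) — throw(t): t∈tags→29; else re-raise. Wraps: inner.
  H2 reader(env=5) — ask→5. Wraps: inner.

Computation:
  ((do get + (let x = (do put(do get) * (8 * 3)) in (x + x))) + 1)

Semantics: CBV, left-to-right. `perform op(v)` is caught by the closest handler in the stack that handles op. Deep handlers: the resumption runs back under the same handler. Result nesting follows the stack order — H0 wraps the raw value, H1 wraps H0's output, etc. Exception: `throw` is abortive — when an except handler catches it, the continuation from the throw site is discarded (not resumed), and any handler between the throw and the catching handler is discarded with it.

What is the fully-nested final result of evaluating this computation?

Answer: (2, 1)

Evaluation trace:
get @ H0 ⇒ 1
get @ H0 ⇒ 1
put(1) @ H0 ⇒ s:=1
H0 returns (2, 1)
H1 returns (2, 1)
H2 returns (2, 1)
= (2, 1)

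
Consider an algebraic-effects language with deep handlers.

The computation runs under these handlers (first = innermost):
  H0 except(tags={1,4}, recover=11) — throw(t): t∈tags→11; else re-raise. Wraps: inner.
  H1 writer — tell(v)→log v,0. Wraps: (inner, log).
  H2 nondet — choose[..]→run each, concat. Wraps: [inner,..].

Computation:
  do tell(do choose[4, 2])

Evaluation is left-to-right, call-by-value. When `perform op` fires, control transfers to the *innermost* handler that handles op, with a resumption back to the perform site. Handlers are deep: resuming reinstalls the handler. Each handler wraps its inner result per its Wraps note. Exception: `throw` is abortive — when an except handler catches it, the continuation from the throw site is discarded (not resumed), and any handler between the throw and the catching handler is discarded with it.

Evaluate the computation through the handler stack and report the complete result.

Answer: [(0, (4)), (0, (2))]

Evaluation trace:
choose[4, 2] @ H2
  branch[0] choose=4:
    tell(4) @ H1 ⇒ log+=4
    H0 returns 0
    H1 returns (0, (4))
    H2 returns [(0, (4))]
  branch[1] choose=2:
    tell(2) @ H1 ⇒ log+=2
    H0 returns 0
    H1 returns (0, (2))
    H2 returns [(0, (2))]
= [(0, (4)), (0, (2))]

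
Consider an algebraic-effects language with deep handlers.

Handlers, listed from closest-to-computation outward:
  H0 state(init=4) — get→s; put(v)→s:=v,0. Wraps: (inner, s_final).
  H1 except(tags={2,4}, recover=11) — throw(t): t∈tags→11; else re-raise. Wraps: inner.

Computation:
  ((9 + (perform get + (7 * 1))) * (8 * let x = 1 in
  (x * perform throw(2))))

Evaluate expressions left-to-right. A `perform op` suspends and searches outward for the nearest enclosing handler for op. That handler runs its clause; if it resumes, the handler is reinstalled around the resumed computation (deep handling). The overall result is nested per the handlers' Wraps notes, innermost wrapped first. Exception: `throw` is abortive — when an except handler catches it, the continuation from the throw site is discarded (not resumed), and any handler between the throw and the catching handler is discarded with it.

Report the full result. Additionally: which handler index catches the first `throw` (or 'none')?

Answer: 11 ; first throw caught by: H1

Evaluation trace:
get @ H0 ⇒ 4
throw(2) @ H1 caught ⇒ 11
= 11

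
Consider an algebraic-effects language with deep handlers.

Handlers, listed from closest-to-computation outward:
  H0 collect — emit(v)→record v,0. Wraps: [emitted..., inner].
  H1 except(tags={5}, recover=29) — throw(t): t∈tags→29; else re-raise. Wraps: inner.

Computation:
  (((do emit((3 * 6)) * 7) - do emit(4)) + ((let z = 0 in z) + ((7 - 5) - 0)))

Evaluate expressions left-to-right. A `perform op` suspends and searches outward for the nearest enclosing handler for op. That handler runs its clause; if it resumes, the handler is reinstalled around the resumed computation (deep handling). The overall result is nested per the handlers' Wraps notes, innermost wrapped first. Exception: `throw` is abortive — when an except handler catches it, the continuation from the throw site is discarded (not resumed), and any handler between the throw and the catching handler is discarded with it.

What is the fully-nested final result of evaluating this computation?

Answer: [18, 4, 2]

Step-by-step:
emit(18) @ H0 ⇒ out+=18
emit(4) @ H0 ⇒ out+=4
H0 returns [18, 4, 2]
H1 returns [18, 4, 2]
= [18, 4, 2]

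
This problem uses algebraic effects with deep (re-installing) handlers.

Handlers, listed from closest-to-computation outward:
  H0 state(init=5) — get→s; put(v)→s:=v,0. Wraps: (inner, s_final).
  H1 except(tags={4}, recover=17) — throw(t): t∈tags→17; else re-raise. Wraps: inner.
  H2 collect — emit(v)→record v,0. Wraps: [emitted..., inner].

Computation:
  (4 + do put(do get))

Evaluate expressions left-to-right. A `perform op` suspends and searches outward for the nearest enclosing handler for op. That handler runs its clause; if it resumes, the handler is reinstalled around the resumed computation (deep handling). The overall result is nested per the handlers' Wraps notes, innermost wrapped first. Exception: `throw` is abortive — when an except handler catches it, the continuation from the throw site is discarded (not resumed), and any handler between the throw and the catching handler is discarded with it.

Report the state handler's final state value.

Answer: 5

Evaluation trace:
get @ H0 ⇒ 5
put(5) @ H0 ⇒ s:=5
H0 returns (4, 5)
H1 returns (4, 5)
H2 returns [(4, 5)]
= [(4, 5)]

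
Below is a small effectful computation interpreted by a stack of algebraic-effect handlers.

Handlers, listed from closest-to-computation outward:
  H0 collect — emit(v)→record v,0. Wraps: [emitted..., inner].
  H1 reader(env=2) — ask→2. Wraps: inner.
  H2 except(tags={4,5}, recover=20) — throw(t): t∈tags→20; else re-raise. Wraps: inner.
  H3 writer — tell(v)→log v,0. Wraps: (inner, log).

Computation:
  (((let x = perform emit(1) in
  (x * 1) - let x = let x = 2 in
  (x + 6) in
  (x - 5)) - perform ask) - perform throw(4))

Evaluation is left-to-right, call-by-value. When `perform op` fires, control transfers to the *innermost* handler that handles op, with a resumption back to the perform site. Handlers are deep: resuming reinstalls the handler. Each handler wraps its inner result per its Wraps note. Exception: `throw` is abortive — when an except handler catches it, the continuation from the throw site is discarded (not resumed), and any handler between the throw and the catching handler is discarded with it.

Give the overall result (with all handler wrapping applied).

Evaluation trace:
emit(1) @ H0 ⇒ out+=1
ask @ H1 ⇒ 2
throw(4) @ H2 caught ⇒ 20
H3 returns (20, ())
= (20, ())

Answer: (20, ())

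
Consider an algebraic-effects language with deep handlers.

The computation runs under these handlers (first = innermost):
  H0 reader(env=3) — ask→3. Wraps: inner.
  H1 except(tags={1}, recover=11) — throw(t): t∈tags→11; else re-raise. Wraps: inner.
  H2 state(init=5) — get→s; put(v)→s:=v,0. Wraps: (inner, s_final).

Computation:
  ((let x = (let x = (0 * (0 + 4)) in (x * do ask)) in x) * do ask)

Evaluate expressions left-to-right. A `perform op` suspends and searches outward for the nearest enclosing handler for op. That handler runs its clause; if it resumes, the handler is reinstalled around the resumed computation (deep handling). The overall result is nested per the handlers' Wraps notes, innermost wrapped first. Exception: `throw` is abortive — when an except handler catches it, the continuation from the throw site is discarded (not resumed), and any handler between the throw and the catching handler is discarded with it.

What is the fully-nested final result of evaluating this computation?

Step-by-step:
ask @ H0 ⇒ 3
ask @ H0 ⇒ 3
H0 returns 0
H1 returns 0
H2 returns (0, 5)
= (0, 5)

Answer: (0, 5)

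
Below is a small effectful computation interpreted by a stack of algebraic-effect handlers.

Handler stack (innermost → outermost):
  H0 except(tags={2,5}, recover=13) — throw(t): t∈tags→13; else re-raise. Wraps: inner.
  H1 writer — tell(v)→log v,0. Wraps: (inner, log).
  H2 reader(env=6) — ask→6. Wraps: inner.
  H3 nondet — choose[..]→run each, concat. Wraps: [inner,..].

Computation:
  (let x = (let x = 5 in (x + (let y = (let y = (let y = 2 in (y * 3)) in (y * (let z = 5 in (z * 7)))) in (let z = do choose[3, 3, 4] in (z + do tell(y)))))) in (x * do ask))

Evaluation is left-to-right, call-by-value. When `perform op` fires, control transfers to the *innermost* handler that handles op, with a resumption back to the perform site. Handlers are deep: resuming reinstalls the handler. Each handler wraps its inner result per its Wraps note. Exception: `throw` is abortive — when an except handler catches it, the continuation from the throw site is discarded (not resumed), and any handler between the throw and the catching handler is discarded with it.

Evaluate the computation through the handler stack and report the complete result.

Step-by-step:
choose[3, 3, 4] @ H3
  branch[0] choose=3:
    tell(210) @ H1 ⇒ log+=210
    ask @ H2 ⇒ 6
    H0 returns 48
    H1 returns (48, (210))
    H2 returns (48, (210))
    H3 returns [(48, (210))]
  branch[1] choose=3:
    tell(210) @ H1 ⇒ log+=210
    ask @ H2 ⇒ 6
    H0 returns 48
    H1 returns (48, (210))
    H2 returns (48, (210))
    H3 returns [(48, (210))]
  branch[2] choose=4:
    tell(210) @ H1 ⇒ log+=210
    ask @ H2 ⇒ 6
    H0 returns 54
    H1 returns (54, (210))
    H2 returns (54, (210))
    H3 returns [(54, (210))]
= [(48, (210)), (48, (210)), (54, (210))]

Answer: [(48, (210)), (48, (210)), (54, (210))]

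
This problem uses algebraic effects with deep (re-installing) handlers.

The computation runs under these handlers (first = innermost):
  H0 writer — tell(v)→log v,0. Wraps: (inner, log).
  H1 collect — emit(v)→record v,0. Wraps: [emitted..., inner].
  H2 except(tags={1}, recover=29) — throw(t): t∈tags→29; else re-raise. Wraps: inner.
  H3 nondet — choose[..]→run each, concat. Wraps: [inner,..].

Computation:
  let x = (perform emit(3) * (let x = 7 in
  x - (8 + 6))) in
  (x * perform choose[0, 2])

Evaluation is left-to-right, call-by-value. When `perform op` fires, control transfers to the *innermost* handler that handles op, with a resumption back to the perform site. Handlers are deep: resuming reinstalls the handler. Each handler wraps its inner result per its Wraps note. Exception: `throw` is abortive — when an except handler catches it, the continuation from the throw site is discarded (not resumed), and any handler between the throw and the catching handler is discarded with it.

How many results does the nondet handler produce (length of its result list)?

Answer: 2

Step-by-step:
emit(3) @ H1 ⇒ out+=3
choose[0, 2] @ H3
  branch[0] choose=0:
    H0 returns (0, ())
    H1 returns [3, (0, ())]
    H2 returns [3, (0, ())]
    H3 returns [[3, (0, ())]]
  branch[1] choose=2:
    H0 returns (0, ())
    H1 returns [3, (0, ())]
    H2 returns [3, (0, ())]
    H3 returns [[3, (0, ())]]
= [[3, (0, ())], [3, (0, ())]]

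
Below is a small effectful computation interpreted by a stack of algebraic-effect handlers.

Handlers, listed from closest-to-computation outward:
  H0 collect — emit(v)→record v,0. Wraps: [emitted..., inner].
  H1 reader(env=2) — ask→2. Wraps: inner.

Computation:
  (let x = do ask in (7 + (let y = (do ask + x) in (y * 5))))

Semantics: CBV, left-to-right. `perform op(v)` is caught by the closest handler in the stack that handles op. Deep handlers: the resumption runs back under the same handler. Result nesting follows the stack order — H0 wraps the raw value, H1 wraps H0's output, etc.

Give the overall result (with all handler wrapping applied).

Answer: [27]

Working:
ask @ H1 ⇒ 2
ask @ H1 ⇒ 2
H0 returns [27]
H1 returns [27]
= [27]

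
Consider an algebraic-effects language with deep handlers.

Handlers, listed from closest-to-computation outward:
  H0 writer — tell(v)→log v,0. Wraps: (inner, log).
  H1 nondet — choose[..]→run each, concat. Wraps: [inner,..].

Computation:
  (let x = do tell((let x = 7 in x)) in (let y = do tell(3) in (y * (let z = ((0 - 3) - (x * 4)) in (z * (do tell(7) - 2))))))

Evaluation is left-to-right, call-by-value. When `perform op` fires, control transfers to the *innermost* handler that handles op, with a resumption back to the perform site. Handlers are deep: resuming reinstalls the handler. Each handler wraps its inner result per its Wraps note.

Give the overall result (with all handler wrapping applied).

Evaluation trace:
tell(7) @ H0 ⇒ log+=7
tell(3) @ H0 ⇒ log+=3
tell(7) @ H0 ⇒ log+=7
H0 returns (0, (7, 3, 7))
H1 returns [(0, (7, 3, 7))]
= [(0, (7, 3, 7))]

Answer: [(0, (7, 3, 7))]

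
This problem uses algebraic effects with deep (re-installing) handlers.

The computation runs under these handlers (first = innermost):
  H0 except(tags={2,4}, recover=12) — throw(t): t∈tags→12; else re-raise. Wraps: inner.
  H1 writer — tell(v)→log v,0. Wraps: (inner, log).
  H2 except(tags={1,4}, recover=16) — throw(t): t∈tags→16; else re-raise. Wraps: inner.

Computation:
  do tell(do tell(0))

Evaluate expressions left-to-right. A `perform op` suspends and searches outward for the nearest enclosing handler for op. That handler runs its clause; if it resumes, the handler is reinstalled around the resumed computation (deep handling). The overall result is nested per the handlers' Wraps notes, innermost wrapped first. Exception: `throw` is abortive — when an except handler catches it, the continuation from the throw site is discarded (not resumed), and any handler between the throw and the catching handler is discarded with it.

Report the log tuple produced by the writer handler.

Answer: (0, 0)

Working:
tell(0) @ H1 ⇒ log+=0
tell(0) @ H1 ⇒ log+=0
H0 returns 0
H1 returns (0, (0, 0))
H2 returns (0, (0, 0))
= (0, (0, 0))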